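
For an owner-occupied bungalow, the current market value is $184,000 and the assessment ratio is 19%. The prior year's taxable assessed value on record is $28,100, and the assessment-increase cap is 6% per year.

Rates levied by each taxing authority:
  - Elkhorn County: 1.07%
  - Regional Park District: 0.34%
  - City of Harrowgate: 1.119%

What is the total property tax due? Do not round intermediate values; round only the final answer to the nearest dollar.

Uncapped assessed value = $184,000 × 0.19 = $34,960
Cap limit = $28,100 × 1.06 = $29,786
Taxable assessed value = min($34,960, $29,786) = $29,786 (cap binds)
Elkhorn County: $29,786 × 0.0107 = $318.7102
Regional Park District: $29,786 × 0.0034 = $101.2724
City of Harrowgate: $29,786 × 0.01119 = $333.30534
Total = $753.28794

$753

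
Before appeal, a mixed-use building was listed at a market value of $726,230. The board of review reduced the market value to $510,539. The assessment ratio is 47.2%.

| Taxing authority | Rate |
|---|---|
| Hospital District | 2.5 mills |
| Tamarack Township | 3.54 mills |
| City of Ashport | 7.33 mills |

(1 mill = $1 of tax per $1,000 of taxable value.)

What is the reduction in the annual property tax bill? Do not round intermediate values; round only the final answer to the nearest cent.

$1,361.15

Old assessed value = $726,230 × 0.472 = $342,780.56
New assessed value = $510,539 × 0.472 = $240,974.408
Combined rate = 0.0025 + 0.00354 + 0.00733 = 0.01337
Old tax = $342,780.56 × 0.01337 = $4,582.9760872
New tax = $240,974.408 × 0.01337 = $3,221.82783496
Reduction = $4,582.9760872 − $3,221.82783496 = $1,361.14825224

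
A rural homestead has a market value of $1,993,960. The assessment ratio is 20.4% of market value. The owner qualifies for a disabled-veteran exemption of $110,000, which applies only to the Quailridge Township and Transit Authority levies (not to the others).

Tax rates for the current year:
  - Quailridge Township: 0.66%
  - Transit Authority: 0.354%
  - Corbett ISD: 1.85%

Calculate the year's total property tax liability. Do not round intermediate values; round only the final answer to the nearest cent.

Assessed value = $1,993,960 × 0.204 = $406,767.84
Quailridge Township: ($406,767.84 − $110,000) × 0.0066 = $296,767.84 × 0.0066 = $1,958.667744
Transit Authority: ($406,767.84 − $110,000) × 0.00354 = $296,767.84 × 0.00354 = $1,050.5581536
Corbett ISD: $406,767.84 × 0.0185 = $7,525.20504
Total = $10,534.4309376

$10,534.43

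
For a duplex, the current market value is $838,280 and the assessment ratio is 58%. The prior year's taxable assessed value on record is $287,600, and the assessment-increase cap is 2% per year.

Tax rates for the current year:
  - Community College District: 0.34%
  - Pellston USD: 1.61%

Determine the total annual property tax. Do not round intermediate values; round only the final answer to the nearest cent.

$5,720.36

Uncapped assessed value = $838,280 × 0.58 = $486,202.4
Cap limit = $287,600 × 1.02 = $293,352
Taxable assessed value = min($486,202.4, $293,352) = $293,352 (cap binds)
Community College District: $293,352 × 0.0034 = $997.3968
Pellston USD: $293,352 × 0.0161 = $4,722.9672
Total = $5,720.364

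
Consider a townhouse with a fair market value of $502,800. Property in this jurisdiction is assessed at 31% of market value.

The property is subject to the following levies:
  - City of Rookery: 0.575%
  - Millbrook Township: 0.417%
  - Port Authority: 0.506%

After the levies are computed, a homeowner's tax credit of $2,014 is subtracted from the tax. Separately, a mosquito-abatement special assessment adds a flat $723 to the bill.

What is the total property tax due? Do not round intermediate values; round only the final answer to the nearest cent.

Assessed value = $502,800 × 0.31 = $155,868
City of Rookery: $155,868 × 0.00575 = $896.241
Millbrook Township: $155,868 × 0.00417 = $649.96956
Port Authority: $155,868 × 0.00506 = $788.69208
Levies subtotal = $2,334.90264
After credit = $2,334.90264 − $2,014 = $320.90264
Total = $320.90264 + $723 = $1,043.90264

$1,043.90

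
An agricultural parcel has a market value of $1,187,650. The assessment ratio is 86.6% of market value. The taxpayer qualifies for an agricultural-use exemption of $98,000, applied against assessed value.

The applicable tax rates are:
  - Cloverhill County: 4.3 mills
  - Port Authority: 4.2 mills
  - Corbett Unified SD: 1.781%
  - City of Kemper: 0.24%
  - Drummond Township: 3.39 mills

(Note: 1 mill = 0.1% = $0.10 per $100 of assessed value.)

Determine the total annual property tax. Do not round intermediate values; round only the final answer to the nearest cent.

Assessed value = $1,187,650 × 0.866 = $1,028,504.9
Taxable value = $1,028,504.9 − $98,000 = $930,504.9
Cloverhill County: $930,504.9 × 0.0043 = $4,001.17107
Port Authority: $930,504.9 × 0.0042 = $3,908.12058
Corbett Unified SD: $930,504.9 × 0.01781 = $16,572.292269
City of Kemper: $930,504.9 × 0.0024 = $2,233.21176
Drummond Township: $930,504.9 × 0.00339 = $3,154.411611
Total = $29,869.20729

$29,869.21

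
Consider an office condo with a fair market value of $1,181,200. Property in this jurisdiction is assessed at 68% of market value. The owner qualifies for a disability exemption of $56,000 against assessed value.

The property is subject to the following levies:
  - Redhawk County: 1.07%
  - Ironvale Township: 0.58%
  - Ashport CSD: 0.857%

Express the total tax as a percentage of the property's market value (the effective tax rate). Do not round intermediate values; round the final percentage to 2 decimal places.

Assessed value = $1,181,200 × 0.68 = $803,216
Taxable value = $803,216 − $56,000 = $747,216
Redhawk County: $747,216 × 0.0107 = $7,995.2112
Ironvale Township: $747,216 × 0.0058 = $4,333.8528
Ashport CSD: $747,216 × 0.00857 = $6,403.64112
Total tax = $18,732.70512
Effective rate = $18,732.70512 ÷ $1,181,200 = 1.59% of market value

1.59%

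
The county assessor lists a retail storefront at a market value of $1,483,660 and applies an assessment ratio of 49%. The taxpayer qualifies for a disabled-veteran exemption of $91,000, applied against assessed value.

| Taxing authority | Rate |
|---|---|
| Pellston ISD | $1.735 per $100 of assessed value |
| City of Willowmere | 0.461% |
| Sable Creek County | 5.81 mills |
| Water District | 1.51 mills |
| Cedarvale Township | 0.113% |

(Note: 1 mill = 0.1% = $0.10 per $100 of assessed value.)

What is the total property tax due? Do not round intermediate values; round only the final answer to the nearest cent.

Assessed value = $1,483,660 × 0.49 = $726,993.4
Taxable value = $726,993.4 − $91,000 = $635,993.4
Pellston ISD: $635,993.4 × 0.01735 = $11,034.48549
City of Willowmere: $635,993.4 × 0.00461 = $2,931.929574
Sable Creek County: $635,993.4 × 0.00581 = $3,695.121654
Water District: $635,993.4 × 0.00151 = $960.350034
Cedarvale Township: $635,993.4 × 0.00113 = $718.672542
Total = $19,340.559294

$19,340.56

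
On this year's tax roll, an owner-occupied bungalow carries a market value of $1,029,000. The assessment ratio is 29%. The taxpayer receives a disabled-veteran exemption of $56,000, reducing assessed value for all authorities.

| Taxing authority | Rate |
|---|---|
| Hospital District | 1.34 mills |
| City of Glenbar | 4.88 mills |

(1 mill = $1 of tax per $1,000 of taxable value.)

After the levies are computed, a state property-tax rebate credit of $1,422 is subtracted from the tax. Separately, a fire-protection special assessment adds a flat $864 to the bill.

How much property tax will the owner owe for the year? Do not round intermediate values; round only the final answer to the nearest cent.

Assessed value = $1,029,000 × 0.29 = $298,410
Taxable value = $298,410 − $56,000 = $242,410
Hospital District: $242,410 × 0.00134 = $324.8294
City of Glenbar: $242,410 × 0.00488 = $1,182.9608
Levies subtotal = $1,507.7902
After credit = $1,507.7902 − $1,422 = $85.7902
Total = $85.7902 + $864 = $949.7902

$949.79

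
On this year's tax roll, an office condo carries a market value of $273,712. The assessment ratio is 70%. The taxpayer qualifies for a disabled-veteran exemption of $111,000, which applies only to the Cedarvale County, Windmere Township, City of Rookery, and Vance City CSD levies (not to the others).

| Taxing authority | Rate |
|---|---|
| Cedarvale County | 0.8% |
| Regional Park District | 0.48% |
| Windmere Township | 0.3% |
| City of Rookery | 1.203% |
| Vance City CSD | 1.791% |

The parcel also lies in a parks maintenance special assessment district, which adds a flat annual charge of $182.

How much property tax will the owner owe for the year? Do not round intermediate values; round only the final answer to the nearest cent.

Assessed value = $273,712 × 0.7 = $191,598.4
Cedarvale County: ($191,598.4 − $111,000) × 0.008 = $80,598.4 × 0.008 = $644.7872
Regional Park District: $191,598.4 × 0.0048 = $919.67232
Windmere Township: ($191,598.4 − $111,000) × 0.003 = $80,598.4 × 0.003 = $241.7952
City of Rookery: ($191,598.4 − $111,000) × 0.01203 = $80,598.4 × 0.01203 = $969.598752
Vance City CSD: ($191,598.4 − $111,000) × 0.01791 = $80,598.4 × 0.01791 = $1,443.517344
Levies subtotal = $4,219.370816
Total = $4,219.370816 + $182 = $4,401.370816

$4,401.37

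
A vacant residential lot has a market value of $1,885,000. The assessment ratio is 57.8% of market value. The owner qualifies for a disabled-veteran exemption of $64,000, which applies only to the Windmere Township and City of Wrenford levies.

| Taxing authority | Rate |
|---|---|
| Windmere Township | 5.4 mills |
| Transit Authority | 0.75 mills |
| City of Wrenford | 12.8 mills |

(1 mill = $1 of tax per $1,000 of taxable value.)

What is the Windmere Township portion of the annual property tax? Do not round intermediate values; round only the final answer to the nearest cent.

Assessed value = $1,885,000 × 0.578 = $1,089,530
Windmere Township taxable value = $1,089,530 − $64,000 = $1,025,530
Windmere Township levy = $1,025,530 × 0.0054 = $5,537.862

$5,537.86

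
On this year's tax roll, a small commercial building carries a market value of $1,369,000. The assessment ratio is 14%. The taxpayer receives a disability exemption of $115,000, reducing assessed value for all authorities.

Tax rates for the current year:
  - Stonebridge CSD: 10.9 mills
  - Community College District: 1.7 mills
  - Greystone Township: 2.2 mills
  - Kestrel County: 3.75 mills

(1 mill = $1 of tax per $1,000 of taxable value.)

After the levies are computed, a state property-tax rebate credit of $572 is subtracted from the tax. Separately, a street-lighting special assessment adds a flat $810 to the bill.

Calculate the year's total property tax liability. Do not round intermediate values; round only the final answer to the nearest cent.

Assessed value = $1,369,000 × 0.14 = $191,660
Taxable value = $191,660 − $115,000 = $76,660
Stonebridge CSD: $76,660 × 0.0109 = $835.594
Community College District: $76,660 × 0.0017 = $130.322
Greystone Township: $76,660 × 0.0022 = $168.652
Kestrel County: $76,660 × 0.00375 = $287.475
Levies subtotal = $1,422.043
After credit = $1,422.043 − $572 = $850.043
Total = $850.043 + $810 = $1,660.043

$1,660.04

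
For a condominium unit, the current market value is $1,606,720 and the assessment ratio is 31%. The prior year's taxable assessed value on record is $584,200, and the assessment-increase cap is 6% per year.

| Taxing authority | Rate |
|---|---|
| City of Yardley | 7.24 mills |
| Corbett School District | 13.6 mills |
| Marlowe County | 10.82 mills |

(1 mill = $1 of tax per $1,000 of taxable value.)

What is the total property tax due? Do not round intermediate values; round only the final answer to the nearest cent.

Uncapped assessed value = $1,606,720 × 0.31 = $498,083.2
Cap limit = $584,200 × 1.06 = $619,252
Taxable assessed value = min($498,083.2, $619,252) = $498,083.2 (cap does not bind)
City of Yardley: $498,083.2 × 0.00724 = $3,606.122368
Corbett School District: $498,083.2 × 0.0136 = $6,773.93152
Marlowe County: $498,083.2 × 0.01082 = $5,389.260224
Total = $15,769.314112

$15,769.31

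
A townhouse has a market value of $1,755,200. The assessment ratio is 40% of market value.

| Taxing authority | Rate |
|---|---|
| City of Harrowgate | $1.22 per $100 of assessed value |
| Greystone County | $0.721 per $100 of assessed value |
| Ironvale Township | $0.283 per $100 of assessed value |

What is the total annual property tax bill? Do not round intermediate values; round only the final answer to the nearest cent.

Assessed value = $1,755,200 × 0.4 = $702,080
City of Harrowgate: $702,080 × 0.0122 = $8,565.376
Greystone County: $702,080 × 0.00721 = $5,061.9968
Ironvale Township: $702,080 × 0.00283 = $1,986.8864
Total = $8,565.376 + $5,061.9968 + $1,986.8864 = $15,614.2592

$15,614.26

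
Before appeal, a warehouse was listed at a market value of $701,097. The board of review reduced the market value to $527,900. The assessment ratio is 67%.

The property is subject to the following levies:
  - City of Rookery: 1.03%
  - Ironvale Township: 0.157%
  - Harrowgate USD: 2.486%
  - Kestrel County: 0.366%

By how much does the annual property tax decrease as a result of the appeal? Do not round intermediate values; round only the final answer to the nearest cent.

Old assessed value = $701,097 × 0.67 = $469,734.99
New assessed value = $527,900 × 0.67 = $353,693
Combined rate = 0.0103 + 0.00157 + 0.02486 + 0.00366 = 0.04039
Old tax = $469,734.99 × 0.04039 = $18,972.5962461
New tax = $353,693 × 0.04039 = $14,285.66027
Reduction = $18,972.5962461 − $14,285.66027 = $4,686.9359761

$4,686.94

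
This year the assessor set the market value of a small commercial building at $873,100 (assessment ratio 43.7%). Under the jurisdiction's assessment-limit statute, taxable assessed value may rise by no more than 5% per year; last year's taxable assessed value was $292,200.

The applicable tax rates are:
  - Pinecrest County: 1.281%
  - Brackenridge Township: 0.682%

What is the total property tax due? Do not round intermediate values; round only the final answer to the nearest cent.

$6,022.68

Uncapped assessed value = $873,100 × 0.437 = $381,544.7
Cap limit = $292,200 × 1.05 = $306,810
Taxable assessed value = min($381,544.7, $306,810) = $306,810 (cap binds)
Pinecrest County: $306,810 × 0.01281 = $3,930.2361
Brackenridge Township: $306,810 × 0.00682 = $2,092.4442
Total = $6,022.6803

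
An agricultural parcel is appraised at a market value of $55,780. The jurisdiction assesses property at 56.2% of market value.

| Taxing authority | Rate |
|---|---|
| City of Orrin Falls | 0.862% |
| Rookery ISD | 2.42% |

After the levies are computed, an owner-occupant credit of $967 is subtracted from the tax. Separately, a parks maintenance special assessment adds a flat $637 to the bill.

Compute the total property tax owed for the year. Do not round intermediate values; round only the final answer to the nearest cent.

$698.85

Assessed value = $55,780 × 0.562 = $31,348.36
City of Orrin Falls: $31,348.36 × 0.00862 = $270.2228632
Rookery ISD: $31,348.36 × 0.0242 = $758.630312
Levies subtotal = $1,028.8531752
After credit = $1,028.8531752 − $967 = $61.8531752
Total = $61.8531752 + $637 = $698.8531752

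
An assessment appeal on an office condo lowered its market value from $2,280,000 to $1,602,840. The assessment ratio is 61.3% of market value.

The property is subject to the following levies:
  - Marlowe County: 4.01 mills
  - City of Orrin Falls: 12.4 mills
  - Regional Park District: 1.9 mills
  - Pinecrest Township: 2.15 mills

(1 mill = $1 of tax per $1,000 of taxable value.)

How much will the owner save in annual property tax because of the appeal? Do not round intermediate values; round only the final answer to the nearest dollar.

$8,493

Old assessed value = $2,280,000 × 0.613 = $1,397,640
New assessed value = $1,602,840 × 0.613 = $982,540.92
Combined rate = 0.00401 + 0.0124 + 0.0019 + 0.00215 = 0.02046
Old tax = $1,397,640 × 0.02046 = $28,595.7144
New tax = $982,540.92 × 0.02046 = $20,102.7872232
Reduction = $28,595.7144 − $20,102.7872232 = $8,492.9271768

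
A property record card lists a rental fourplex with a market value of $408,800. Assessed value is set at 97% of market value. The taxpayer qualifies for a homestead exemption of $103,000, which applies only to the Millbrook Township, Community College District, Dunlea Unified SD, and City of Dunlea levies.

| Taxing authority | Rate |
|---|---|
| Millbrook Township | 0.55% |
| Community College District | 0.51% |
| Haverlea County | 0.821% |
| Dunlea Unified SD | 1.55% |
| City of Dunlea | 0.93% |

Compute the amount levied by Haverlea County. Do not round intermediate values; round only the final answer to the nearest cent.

Assessed value = $408,800 × 0.97 = $396,536
Haverlea County taxable value = $396,536 (exemption does not apply)
Haverlea County levy = $396,536 × 0.00821 = $3,255.56056

$3,255.56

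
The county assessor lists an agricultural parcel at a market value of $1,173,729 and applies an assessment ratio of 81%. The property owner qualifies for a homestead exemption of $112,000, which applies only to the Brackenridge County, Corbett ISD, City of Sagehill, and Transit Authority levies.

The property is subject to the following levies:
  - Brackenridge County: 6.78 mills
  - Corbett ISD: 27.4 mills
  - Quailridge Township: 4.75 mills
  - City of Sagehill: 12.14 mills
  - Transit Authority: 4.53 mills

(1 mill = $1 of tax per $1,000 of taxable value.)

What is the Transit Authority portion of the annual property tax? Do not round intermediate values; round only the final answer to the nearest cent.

Assessed value = $1,173,729 × 0.81 = $950,720.49
Transit Authority taxable value = $950,720.49 − $112,000 = $838,720.49
Transit Authority levy = $838,720.49 × 0.00453 = $3,799.4038197

$3,799.40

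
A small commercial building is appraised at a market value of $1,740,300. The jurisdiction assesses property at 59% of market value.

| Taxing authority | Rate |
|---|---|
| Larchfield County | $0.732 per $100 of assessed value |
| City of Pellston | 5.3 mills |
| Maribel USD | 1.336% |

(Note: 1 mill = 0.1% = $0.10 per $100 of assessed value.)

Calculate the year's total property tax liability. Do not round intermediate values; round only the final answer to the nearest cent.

$26,675.67

Assessed value = $1,740,300 × 0.59 = $1,026,777
Larchfield County: $1,026,777 × 0.00732 = $7,516.00764
City of Pellston: $1,026,777 × 0.0053 = $5,441.9181
Maribel USD: $1,026,777 × 0.01336 = $13,717.74072
Total = $26,675.66646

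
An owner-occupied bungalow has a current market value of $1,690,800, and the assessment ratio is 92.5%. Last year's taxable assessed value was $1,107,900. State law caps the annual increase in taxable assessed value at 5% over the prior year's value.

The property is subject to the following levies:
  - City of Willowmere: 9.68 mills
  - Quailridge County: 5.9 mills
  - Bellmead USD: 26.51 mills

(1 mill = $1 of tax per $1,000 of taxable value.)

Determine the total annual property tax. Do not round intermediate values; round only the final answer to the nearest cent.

Uncapped assessed value = $1,690,800 × 0.925 = $1,563,990
Cap limit = $1,107,900 × 1.05 = $1,163,295
Taxable assessed value = min($1,563,990, $1,163,295) = $1,163,295 (cap binds)
City of Willowmere: $1,163,295 × 0.00968 = $11,260.6956
Quailridge County: $1,163,295 × 0.0059 = $6,863.4405
Bellmead USD: $1,163,295 × 0.02651 = $30,838.95045
Total = $48,963.08655

$48,963.09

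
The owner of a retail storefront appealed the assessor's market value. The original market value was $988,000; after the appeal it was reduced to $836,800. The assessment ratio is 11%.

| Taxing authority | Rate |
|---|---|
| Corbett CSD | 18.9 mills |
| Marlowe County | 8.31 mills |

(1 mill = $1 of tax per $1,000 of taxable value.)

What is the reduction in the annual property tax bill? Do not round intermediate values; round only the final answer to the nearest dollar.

$453

Old assessed value = $988,000 × 0.11 = $108,680
New assessed value = $836,800 × 0.11 = $92,048
Combined rate = 0.0189 + 0.00831 = 0.02721
Old tax = $108,680 × 0.02721 = $2,957.1828
New tax = $92,048 × 0.02721 = $2,504.62608
Reduction = $2,957.1828 − $2,504.62608 = $452.55672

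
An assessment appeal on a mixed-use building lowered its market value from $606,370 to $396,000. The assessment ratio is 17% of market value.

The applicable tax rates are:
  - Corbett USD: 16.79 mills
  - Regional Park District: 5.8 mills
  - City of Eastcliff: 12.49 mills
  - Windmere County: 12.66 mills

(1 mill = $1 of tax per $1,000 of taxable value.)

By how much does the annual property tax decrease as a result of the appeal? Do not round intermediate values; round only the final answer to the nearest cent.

Old assessed value = $606,370 × 0.17 = $103,082.9
New assessed value = $396,000 × 0.17 = $67,320
Combined rate = 0.01679 + 0.0058 + 0.01249 + 0.01266 = 0.04774
Old tax = $103,082.9 × 0.04774 = $4,921.177646
New tax = $67,320 × 0.04774 = $3,213.8568
Reduction = $4,921.177646 − $3,213.8568 = $1,707.320846

$1,707.32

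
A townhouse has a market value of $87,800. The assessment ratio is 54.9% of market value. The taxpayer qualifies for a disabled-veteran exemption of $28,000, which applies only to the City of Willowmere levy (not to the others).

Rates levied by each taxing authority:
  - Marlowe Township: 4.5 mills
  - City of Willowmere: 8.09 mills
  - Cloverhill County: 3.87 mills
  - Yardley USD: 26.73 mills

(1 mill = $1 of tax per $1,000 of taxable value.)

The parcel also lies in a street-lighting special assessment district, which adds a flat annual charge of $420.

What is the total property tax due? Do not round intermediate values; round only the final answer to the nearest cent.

Assessed value = $87,800 × 0.549 = $48,202.2
Marlowe Township: $48,202.2 × 0.0045 = $216.9099
City of Willowmere: ($48,202.2 − $28,000) × 0.00809 = $20,202.2 × 0.00809 = $163.435798
Cloverhill County: $48,202.2 × 0.00387 = $186.542514
Yardley USD: $48,202.2 × 0.02673 = $1,288.444806
Levies subtotal = $1,855.333018
Total = $1,855.333018 + $420 = $2,275.333018

$2,275.33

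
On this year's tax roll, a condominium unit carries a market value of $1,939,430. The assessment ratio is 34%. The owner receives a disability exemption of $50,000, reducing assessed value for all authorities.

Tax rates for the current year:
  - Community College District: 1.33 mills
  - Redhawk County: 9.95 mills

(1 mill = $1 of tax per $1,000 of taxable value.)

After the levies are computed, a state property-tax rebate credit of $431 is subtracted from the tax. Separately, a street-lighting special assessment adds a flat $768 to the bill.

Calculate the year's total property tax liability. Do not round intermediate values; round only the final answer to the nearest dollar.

$7,211

Assessed value = $1,939,430 × 0.34 = $659,406.2
Taxable value = $659,406.2 − $50,000 = $609,406.2
Community College District: $609,406.2 × 0.00133 = $810.510246
Redhawk County: $609,406.2 × 0.00995 = $6,063.59169
Levies subtotal = $6,874.101936
After credit = $6,874.101936 − $431 = $6,443.101936
Total = $6,443.101936 + $768 = $7,211.101936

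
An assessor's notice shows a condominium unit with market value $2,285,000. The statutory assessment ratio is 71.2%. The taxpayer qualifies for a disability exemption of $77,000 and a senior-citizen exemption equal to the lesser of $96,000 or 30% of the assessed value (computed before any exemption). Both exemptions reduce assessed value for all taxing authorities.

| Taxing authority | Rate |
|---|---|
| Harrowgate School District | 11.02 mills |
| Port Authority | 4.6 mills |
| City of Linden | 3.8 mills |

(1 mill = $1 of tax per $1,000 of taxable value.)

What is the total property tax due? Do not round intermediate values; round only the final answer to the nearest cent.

$28,235.13

Assessed value = $2,285,000 × 0.712 = $1,626,920
Senior-citizen exemption = min($96,000, 30% × $1,626,920) = min($96,000, $488,076) = $96,000 (dollar cap binds)
Taxable value = $1,626,920 − $77,000 − $96,000 = $1,453,920
Harrowgate School District: $1,453,920 × 0.01102 = $16,022.1984
Port Authority: $1,453,920 × 0.0046 = $6,688.032
City of Linden: $1,453,920 × 0.0038 = $5,524.896
Total = $28,235.1264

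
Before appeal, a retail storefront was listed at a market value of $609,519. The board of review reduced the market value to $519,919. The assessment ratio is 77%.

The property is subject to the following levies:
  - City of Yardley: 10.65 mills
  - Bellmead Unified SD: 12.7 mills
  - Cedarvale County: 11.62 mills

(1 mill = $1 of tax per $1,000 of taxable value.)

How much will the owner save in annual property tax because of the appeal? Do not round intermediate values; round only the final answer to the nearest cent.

$2,412.65

Old assessed value = $609,519 × 0.77 = $469,329.63
New assessed value = $519,919 × 0.77 = $400,337.63
Combined rate = 0.01065 + 0.0127 + 0.01162 = 0.03497
Old tax = $469,329.63 × 0.03497 = $16,412.4571611
New tax = $400,337.63 × 0.03497 = $13,999.8069211
Reduction = $16,412.4571611 − $13,999.8069211 = $2,412.65024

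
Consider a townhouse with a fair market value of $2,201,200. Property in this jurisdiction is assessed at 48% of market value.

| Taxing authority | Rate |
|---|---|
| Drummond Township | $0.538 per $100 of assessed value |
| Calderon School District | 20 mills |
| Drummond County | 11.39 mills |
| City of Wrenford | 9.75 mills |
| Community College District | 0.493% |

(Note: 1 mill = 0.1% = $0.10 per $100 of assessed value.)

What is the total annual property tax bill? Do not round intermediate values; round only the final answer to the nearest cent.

Assessed value = $2,201,200 × 0.48 = $1,056,576
Drummond Township: $1,056,576 × 0.00538 = $5,684.37888
Calderon School District: $1,056,576 × 0.02 = $21,131.52
Drummond County: $1,056,576 × 0.01139 = $12,034.40064
City of Wrenford: $1,056,576 × 0.00975 = $10,301.616
Community College District: $1,056,576 × 0.00493 = $5,208.91968
Total = $54,360.8352

$54,360.84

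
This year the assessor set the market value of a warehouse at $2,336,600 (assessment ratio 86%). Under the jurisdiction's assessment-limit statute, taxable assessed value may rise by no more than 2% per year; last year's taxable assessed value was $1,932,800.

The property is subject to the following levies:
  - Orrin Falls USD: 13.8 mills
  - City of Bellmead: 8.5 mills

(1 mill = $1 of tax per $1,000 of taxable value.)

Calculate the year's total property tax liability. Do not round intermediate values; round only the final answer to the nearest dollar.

$43,963

Uncapped assessed value = $2,336,600 × 0.86 = $2,009,476
Cap limit = $1,932,800 × 1.02 = $1,971,456
Taxable assessed value = min($2,009,476, $1,971,456) = $1,971,456 (cap binds)
Orrin Falls USD: $1,971,456 × 0.0138 = $27,206.0928
City of Bellmead: $1,971,456 × 0.0085 = $16,757.376
Total = $43,963.4688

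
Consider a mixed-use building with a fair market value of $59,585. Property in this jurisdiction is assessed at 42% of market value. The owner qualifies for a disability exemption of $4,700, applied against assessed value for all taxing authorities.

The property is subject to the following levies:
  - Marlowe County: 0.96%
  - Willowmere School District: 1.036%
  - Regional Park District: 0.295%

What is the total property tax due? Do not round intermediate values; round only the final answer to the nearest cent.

Assessed value = $59,585 × 0.42 = $25,025.7
Taxable value = $25,025.7 − $4,700 = $20,325.7
Marlowe County: $20,325.7 × 0.0096 = $195.12672
Willowmere School District: $20,325.7 × 0.01036 = $210.574252
Regional Park District: $20,325.7 × 0.00295 = $59.960815
Total = $195.12672 + $210.574252 + $59.960815 = $465.661787

$465.66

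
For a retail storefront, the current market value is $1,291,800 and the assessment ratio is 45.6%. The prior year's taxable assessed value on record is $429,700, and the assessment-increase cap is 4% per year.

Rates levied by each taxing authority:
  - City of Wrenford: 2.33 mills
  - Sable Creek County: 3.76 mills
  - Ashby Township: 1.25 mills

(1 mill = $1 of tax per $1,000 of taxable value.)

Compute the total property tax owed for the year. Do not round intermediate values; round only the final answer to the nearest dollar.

$3,280

Uncapped assessed value = $1,291,800 × 0.456 = $589,060.8
Cap limit = $429,700 × 1.04 = $446,888
Taxable assessed value = min($589,060.8, $446,888) = $446,888 (cap binds)
City of Wrenford: $446,888 × 0.00233 = $1,041.24904
Sable Creek County: $446,888 × 0.00376 = $1,680.29888
Ashby Township: $446,888 × 0.00125 = $558.61
Total = $3,280.15792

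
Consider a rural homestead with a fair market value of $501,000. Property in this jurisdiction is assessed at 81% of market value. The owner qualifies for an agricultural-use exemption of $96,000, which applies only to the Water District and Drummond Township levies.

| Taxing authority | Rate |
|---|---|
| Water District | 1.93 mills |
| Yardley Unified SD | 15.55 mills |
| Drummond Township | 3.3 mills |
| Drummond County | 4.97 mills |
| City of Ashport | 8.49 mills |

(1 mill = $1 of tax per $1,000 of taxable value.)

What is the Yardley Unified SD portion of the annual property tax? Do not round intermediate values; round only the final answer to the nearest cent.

Assessed value = $501,000 × 0.81 = $405,810
Yardley Unified SD taxable value = $405,810 (exemption does not apply)
Yardley Unified SD levy = $405,810 × 0.01555 = $6,310.3455

$6,310.35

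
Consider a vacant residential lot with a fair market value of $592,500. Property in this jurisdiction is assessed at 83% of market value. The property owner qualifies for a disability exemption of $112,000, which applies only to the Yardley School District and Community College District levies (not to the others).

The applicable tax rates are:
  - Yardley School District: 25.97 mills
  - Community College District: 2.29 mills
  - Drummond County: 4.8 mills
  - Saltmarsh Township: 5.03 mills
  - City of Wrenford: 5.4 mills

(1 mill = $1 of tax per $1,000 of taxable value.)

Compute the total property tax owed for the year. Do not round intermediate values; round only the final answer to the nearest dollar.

Assessed value = $592,500 × 0.83 = $491,775
Yardley School District: ($491,775 − $112,000) × 0.02597 = $379,775 × 0.02597 = $9,862.75675
Community College District: ($491,775 − $112,000) × 0.00229 = $379,775 × 0.00229 = $869.68475
Drummond County: $491,775 × 0.0048 = $2,360.52
Saltmarsh Township: $491,775 × 0.00503 = $2,473.62825
City of Wrenford: $491,775 × 0.0054 = $2,655.585
Total = $18,222.17475

$18,222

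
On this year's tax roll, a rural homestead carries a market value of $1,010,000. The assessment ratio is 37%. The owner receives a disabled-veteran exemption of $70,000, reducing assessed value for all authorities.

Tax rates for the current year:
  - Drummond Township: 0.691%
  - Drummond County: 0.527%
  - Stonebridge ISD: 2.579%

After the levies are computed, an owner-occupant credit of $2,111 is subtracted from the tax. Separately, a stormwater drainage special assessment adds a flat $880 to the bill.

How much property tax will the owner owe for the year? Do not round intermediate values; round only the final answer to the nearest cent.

$10,300.49

Assessed value = $1,010,000 × 0.37 = $373,700
Taxable value = $373,700 − $70,000 = $303,700
Drummond Township: $303,700 × 0.00691 = $2,098.567
Drummond County: $303,700 × 0.00527 = $1,600.499
Stonebridge ISD: $303,700 × 0.02579 = $7,832.423
Levies subtotal = $11,531.489
After credit = $11,531.489 − $2,111 = $9,420.489
Total = $9,420.489 + $880 = $10,300.489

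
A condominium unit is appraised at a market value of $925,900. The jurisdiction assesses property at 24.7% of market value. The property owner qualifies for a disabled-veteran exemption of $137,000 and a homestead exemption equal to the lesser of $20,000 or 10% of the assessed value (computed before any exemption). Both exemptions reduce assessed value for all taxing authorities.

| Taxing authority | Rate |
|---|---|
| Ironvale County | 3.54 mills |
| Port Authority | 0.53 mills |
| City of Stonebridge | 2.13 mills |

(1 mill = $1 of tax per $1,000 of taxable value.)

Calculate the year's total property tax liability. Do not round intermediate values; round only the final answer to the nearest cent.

$444.52

Assessed value = $925,900 × 0.247 = $228,697.3
Homestead exemption = min($20,000, 10% × $228,697.3) = min($20,000, $22,869.73) = $20,000 (dollar cap binds)
Taxable value = $228,697.3 − $137,000 − $20,000 = $71,697.3
Ironvale County: $71,697.3 × 0.00354 = $253.808442
Port Authority: $71,697.3 × 0.00053 = $37.999569
City of Stonebridge: $71,697.3 × 0.00213 = $152.715249
Total = $444.52326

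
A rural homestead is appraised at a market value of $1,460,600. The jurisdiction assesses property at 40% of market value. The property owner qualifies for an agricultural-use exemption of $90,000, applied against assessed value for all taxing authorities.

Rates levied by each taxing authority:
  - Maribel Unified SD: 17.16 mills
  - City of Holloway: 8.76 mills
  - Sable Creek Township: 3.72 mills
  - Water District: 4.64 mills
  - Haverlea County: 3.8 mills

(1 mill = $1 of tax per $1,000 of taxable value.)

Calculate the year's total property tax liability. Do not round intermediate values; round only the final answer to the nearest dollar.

Assessed value = $1,460,600 × 0.4 = $584,240
Taxable value = $584,240 − $90,000 = $494,240
Maribel Unified SD: $494,240 × 0.01716 = $8,481.1584
City of Holloway: $494,240 × 0.00876 = $4,329.5424
Sable Creek Township: $494,240 × 0.00372 = $1,838.5728
Water District: $494,240 × 0.00464 = $2,293.2736
Haverlea County: $494,240 × 0.0038 = $1,878.112
Total = $8,481.1584 + $4,329.5424 + $1,838.5728 + $2,293.2736 + $1,878.112 = $18,820.6592

$18,821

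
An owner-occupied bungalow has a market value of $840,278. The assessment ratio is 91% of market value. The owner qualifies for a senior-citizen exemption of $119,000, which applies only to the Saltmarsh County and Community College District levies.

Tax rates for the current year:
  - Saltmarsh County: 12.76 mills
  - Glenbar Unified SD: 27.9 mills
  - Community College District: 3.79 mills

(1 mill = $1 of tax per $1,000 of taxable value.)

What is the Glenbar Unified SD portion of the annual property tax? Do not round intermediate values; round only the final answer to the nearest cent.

$21,333.82

Assessed value = $840,278 × 0.91 = $764,652.98
Glenbar Unified SD taxable value = $764,652.98 (exemption does not apply)
Glenbar Unified SD levy = $764,652.98 × 0.0279 = $21,333.818142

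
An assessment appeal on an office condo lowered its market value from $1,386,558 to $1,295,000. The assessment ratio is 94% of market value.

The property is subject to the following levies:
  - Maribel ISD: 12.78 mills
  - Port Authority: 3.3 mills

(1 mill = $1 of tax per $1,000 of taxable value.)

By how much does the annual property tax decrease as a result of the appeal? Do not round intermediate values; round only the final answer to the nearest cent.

$1,383.92

Old assessed value = $1,386,558 × 0.94 = $1,303,364.52
New assessed value = $1,295,000 × 0.94 = $1,217,300
Combined rate = 0.01278 + 0.0033 = 0.01608
Old tax = $1,303,364.52 × 0.01608 = $20,958.1014816
New tax = $1,217,300 × 0.01608 = $19,574.184
Reduction = $20,958.1014816 − $19,574.184 = $1,383.9174816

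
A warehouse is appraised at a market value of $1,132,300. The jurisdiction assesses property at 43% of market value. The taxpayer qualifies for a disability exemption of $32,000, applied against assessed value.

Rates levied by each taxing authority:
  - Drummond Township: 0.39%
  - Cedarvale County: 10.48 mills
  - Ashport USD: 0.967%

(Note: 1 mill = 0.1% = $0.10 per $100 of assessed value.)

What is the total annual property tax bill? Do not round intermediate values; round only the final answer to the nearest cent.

$10,940.08

Assessed value = $1,132,300 × 0.43 = $486,889
Taxable value = $486,889 − $32,000 = $454,889
Drummond Township: $454,889 × 0.0039 = $1,774.0671
Cedarvale County: $454,889 × 0.01048 = $4,767.23672
Ashport USD: $454,889 × 0.00967 = $4,398.77663
Total = $10,940.08045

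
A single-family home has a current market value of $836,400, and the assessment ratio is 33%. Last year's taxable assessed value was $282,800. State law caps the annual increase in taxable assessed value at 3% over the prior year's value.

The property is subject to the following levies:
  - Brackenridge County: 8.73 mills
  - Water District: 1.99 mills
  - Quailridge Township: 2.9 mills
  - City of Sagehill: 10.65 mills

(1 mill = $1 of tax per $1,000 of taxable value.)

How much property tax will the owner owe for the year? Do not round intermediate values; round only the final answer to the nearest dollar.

Uncapped assessed value = $836,400 × 0.33 = $276,012
Cap limit = $282,800 × 1.03 = $291,284
Taxable assessed value = min($276,012, $291,284) = $276,012 (cap does not bind)
Brackenridge County: $276,012 × 0.00873 = $2,409.58476
Water District: $276,012 × 0.00199 = $549.26388
Quailridge Township: $276,012 × 0.0029 = $800.4348
City of Sagehill: $276,012 × 0.01065 = $2,939.5278
Total = $6,698.81124

$6,699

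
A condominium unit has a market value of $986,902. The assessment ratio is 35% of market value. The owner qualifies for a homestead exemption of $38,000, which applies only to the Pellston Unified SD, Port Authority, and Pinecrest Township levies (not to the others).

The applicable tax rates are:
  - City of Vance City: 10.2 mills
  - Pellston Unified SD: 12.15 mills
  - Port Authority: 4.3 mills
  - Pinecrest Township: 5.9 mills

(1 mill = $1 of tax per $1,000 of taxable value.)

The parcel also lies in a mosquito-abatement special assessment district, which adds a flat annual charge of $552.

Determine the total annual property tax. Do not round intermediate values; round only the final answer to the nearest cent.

Assessed value = $986,902 × 0.35 = $345,415.7
City of Vance City: $345,415.7 × 0.0102 = $3,523.24014
Pellston Unified SD: ($345,415.7 − $38,000) × 0.01215 = $307,415.7 × 0.01215 = $3,735.100755
Port Authority: ($345,415.7 − $38,000) × 0.0043 = $307,415.7 × 0.0043 = $1,321.88751
Pinecrest Township: ($345,415.7 − $38,000) × 0.0059 = $307,415.7 × 0.0059 = $1,813.75263
Levies subtotal = $10,393.981035
Total = $10,393.981035 + $552 = $10,945.981035

$10,945.98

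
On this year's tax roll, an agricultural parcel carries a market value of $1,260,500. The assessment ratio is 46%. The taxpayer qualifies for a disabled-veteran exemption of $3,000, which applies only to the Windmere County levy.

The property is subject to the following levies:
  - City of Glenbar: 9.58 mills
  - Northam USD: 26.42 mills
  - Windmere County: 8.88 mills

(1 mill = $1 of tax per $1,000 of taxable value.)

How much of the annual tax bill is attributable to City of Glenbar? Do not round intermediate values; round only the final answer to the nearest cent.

$5,554.77

Assessed value = $1,260,500 × 0.46 = $579,830
City of Glenbar taxable value = $579,830 (exemption does not apply)
City of Glenbar levy = $579,830 × 0.00958 = $5,554.7714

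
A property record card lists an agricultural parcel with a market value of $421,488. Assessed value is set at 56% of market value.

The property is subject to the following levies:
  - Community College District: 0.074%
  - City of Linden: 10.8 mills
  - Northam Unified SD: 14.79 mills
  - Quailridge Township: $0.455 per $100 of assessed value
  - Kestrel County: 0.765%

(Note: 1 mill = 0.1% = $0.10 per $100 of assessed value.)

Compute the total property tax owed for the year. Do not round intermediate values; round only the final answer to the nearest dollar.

Assessed value = $421,488 × 0.56 = $236,033.28
Community College District: $236,033.28 × 0.00074 = $174.6646272
City of Linden: $236,033.28 × 0.0108 = $2,549.159424
Northam Unified SD: $236,033.28 × 0.01479 = $3,490.9322112
Quailridge Township: $236,033.28 × 0.00455 = $1,073.951424
Kestrel County: $236,033.28 × 0.00765 = $1,805.654592
Total = $9,094.3622784

$9,094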